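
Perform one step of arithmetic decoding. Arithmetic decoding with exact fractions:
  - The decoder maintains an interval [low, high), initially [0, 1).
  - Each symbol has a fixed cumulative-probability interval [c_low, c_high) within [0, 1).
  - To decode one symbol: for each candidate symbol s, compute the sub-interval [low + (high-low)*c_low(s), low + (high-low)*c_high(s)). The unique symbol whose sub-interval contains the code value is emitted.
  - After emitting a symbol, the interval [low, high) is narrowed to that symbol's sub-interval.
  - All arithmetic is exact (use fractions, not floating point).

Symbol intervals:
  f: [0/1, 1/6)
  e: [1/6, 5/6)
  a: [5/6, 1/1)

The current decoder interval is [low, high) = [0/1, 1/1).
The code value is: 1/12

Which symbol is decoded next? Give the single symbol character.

Interval width = high − low = 1/1 − 0/1 = 1/1
Scaled code = (code − low) / width = (1/12 − 0/1) / 1/1 = 1/12
  f: [0/1, 1/6) ← scaled code falls here ✓
  e: [1/6, 5/6) 
  a: [5/6, 1/1) 

Answer: f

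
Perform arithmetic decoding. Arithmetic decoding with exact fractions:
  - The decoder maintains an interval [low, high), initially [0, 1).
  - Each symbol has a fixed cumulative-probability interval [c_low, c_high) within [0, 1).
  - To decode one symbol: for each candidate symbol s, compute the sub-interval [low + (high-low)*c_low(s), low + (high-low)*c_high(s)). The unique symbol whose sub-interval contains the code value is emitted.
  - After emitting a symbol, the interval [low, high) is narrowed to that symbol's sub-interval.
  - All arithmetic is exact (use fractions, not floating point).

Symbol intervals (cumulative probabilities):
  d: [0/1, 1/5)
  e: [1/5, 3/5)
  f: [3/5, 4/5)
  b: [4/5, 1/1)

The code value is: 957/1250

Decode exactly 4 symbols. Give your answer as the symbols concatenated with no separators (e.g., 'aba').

Answer: fbdf

Derivation:
Step 1: interval [0/1, 1/1), width = 1/1 - 0/1 = 1/1
  'd': [0/1 + 1/1*0/1, 0/1 + 1/1*1/5) = [0/1, 1/5)
  'e': [0/1 + 1/1*1/5, 0/1 + 1/1*3/5) = [1/5, 3/5)
  'f': [0/1 + 1/1*3/5, 0/1 + 1/1*4/5) = [3/5, 4/5) <- contains code 957/1250
  'b': [0/1 + 1/1*4/5, 0/1 + 1/1*1/1) = [4/5, 1/1)
  emit 'f', narrow to [3/5, 4/5)
Step 2: interval [3/5, 4/5), width = 4/5 - 3/5 = 1/5
  'd': [3/5 + 1/5*0/1, 3/5 + 1/5*1/5) = [3/5, 16/25)
  'e': [3/5 + 1/5*1/5, 3/5 + 1/5*3/5) = [16/25, 18/25)
  'f': [3/5 + 1/5*3/5, 3/5 + 1/5*4/5) = [18/25, 19/25)
  'b': [3/5 + 1/5*4/5, 3/5 + 1/5*1/1) = [19/25, 4/5) <- contains code 957/1250
  emit 'b', narrow to [19/25, 4/5)
Step 3: interval [19/25, 4/5), width = 4/5 - 19/25 = 1/25
  'd': [19/25 + 1/25*0/1, 19/25 + 1/25*1/5) = [19/25, 96/125) <- contains code 957/1250
  'e': [19/25 + 1/25*1/5, 19/25 + 1/25*3/5) = [96/125, 98/125)
  'f': [19/25 + 1/25*3/5, 19/25 + 1/25*4/5) = [98/125, 99/125)
  'b': [19/25 + 1/25*4/5, 19/25 + 1/25*1/1) = [99/125, 4/5)
  emit 'd', narrow to [19/25, 96/125)
Step 4: interval [19/25, 96/125), width = 96/125 - 19/25 = 1/125
  'd': [19/25 + 1/125*0/1, 19/25 + 1/125*1/5) = [19/25, 476/625)
  'e': [19/25 + 1/125*1/5, 19/25 + 1/125*3/5) = [476/625, 478/625)
  'f': [19/25 + 1/125*3/5, 19/25 + 1/125*4/5) = [478/625, 479/625) <- contains code 957/1250
  'b': [19/25 + 1/125*4/5, 19/25 + 1/125*1/1) = [479/625, 96/125)
  emit 'f', narrow to [478/625, 479/625)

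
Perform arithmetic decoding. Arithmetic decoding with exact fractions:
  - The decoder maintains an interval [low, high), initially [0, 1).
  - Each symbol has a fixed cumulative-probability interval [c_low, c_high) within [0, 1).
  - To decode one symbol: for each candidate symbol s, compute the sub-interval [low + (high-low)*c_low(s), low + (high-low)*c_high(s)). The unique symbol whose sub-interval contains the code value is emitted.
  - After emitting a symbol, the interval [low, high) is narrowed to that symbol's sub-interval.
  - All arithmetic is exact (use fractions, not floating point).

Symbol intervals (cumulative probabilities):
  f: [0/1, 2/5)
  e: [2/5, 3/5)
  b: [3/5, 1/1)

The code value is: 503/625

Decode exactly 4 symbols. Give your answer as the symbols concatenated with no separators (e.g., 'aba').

Step 1: interval [0/1, 1/1), width = 1/1 - 0/1 = 1/1
  'f': [0/1 + 1/1*0/1, 0/1 + 1/1*2/5) = [0/1, 2/5)
  'e': [0/1 + 1/1*2/5, 0/1 + 1/1*3/5) = [2/5, 3/5)
  'b': [0/1 + 1/1*3/5, 0/1 + 1/1*1/1) = [3/5, 1/1) <- contains code 503/625
  emit 'b', narrow to [3/5, 1/1)
Step 2: interval [3/5, 1/1), width = 1/1 - 3/5 = 2/5
  'f': [3/5 + 2/5*0/1, 3/5 + 2/5*2/5) = [3/5, 19/25)
  'e': [3/5 + 2/5*2/5, 3/5 + 2/5*3/5) = [19/25, 21/25) <- contains code 503/625
  'b': [3/5 + 2/5*3/5, 3/5 + 2/5*1/1) = [21/25, 1/1)
  emit 'e', narrow to [19/25, 21/25)
Step 3: interval [19/25, 21/25), width = 21/25 - 19/25 = 2/25
  'f': [19/25 + 2/25*0/1, 19/25 + 2/25*2/5) = [19/25, 99/125)
  'e': [19/25 + 2/25*2/5, 19/25 + 2/25*3/5) = [99/125, 101/125) <- contains code 503/625
  'b': [19/25 + 2/25*3/5, 19/25 + 2/25*1/1) = [101/125, 21/25)
  emit 'e', narrow to [99/125, 101/125)
Step 4: interval [99/125, 101/125), width = 101/125 - 99/125 = 2/125
  'f': [99/125 + 2/125*0/1, 99/125 + 2/125*2/5) = [99/125, 499/625)
  'e': [99/125 + 2/125*2/5, 99/125 + 2/125*3/5) = [499/625, 501/625)
  'b': [99/125 + 2/125*3/5, 99/125 + 2/125*1/1) = [501/625, 101/125) <- contains code 503/625
  emit 'b', narrow to [501/625, 101/125)

Answer: beeb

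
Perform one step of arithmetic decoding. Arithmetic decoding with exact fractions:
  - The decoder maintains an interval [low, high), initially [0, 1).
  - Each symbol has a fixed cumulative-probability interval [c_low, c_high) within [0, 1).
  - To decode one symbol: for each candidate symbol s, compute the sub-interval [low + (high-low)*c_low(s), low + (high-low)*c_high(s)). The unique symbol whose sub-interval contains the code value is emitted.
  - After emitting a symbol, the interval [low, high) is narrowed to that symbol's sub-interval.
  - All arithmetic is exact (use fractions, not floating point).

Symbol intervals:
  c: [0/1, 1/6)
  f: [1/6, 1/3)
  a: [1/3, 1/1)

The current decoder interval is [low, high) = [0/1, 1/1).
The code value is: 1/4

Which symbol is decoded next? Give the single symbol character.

Interval width = high − low = 1/1 − 0/1 = 1/1
Scaled code = (code − low) / width = (1/4 − 0/1) / 1/1 = 1/4
  c: [0/1, 1/6) 
  f: [1/6, 1/3) ← scaled code falls here ✓
  a: [1/3, 1/1) 

Answer: f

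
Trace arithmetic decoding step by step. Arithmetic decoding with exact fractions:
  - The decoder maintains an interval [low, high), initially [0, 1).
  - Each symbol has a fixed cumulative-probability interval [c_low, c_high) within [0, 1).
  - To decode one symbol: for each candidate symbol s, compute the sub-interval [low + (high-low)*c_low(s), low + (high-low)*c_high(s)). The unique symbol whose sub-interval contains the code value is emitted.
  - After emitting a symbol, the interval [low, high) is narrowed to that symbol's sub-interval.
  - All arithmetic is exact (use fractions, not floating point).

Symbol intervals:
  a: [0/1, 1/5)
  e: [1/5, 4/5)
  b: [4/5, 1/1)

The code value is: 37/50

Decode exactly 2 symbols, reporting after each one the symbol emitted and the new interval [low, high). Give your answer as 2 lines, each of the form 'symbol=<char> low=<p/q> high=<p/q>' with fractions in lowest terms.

Answer: symbol=e low=1/5 high=4/5
symbol=b low=17/25 high=4/5

Derivation:
Step 1: interval [0/1, 1/1), width = 1/1 - 0/1 = 1/1
  'a': [0/1 + 1/1*0/1, 0/1 + 1/1*1/5) = [0/1, 1/5)
  'e': [0/1 + 1/1*1/5, 0/1 + 1/1*4/5) = [1/5, 4/5) <- contains code 37/50
  'b': [0/1 + 1/1*4/5, 0/1 + 1/1*1/1) = [4/5, 1/1)
  emit 'e', narrow to [1/5, 4/5)
Step 2: interval [1/5, 4/5), width = 4/5 - 1/5 = 3/5
  'a': [1/5 + 3/5*0/1, 1/5 + 3/5*1/5) = [1/5, 8/25)
  'e': [1/5 + 3/5*1/5, 1/5 + 3/5*4/5) = [8/25, 17/25)
  'b': [1/5 + 3/5*4/5, 1/5 + 3/5*1/1) = [17/25, 4/5) <- contains code 37/50
  emit 'b', narrow to [17/25, 4/5)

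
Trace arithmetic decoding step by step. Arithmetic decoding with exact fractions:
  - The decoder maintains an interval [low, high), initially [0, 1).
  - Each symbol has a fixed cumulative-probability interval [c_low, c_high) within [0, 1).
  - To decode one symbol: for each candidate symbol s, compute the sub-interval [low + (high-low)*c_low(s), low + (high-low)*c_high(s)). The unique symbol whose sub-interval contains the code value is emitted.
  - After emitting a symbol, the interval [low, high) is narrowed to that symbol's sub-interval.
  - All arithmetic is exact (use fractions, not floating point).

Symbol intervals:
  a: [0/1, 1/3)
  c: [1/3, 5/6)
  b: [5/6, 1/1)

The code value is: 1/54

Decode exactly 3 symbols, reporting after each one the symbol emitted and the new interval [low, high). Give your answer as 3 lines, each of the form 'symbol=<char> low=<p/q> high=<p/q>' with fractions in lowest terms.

Answer: symbol=a low=0/1 high=1/3
symbol=a low=0/1 high=1/9
symbol=a low=0/1 high=1/27

Derivation:
Step 1: interval [0/1, 1/1), width = 1/1 - 0/1 = 1/1
  'a': [0/1 + 1/1*0/1, 0/1 + 1/1*1/3) = [0/1, 1/3) <- contains code 1/54
  'c': [0/1 + 1/1*1/3, 0/1 + 1/1*5/6) = [1/3, 5/6)
  'b': [0/1 + 1/1*5/6, 0/1 + 1/1*1/1) = [5/6, 1/1)
  emit 'a', narrow to [0/1, 1/3)
Step 2: interval [0/1, 1/3), width = 1/3 - 0/1 = 1/3
  'a': [0/1 + 1/3*0/1, 0/1 + 1/3*1/3) = [0/1, 1/9) <- contains code 1/54
  'c': [0/1 + 1/3*1/3, 0/1 + 1/3*5/6) = [1/9, 5/18)
  'b': [0/1 + 1/3*5/6, 0/1 + 1/3*1/1) = [5/18, 1/3)
  emit 'a', narrow to [0/1, 1/9)
Step 3: interval [0/1, 1/9), width = 1/9 - 0/1 = 1/9
  'a': [0/1 + 1/9*0/1, 0/1 + 1/9*1/3) = [0/1, 1/27) <- contains code 1/54
  'c': [0/1 + 1/9*1/3, 0/1 + 1/9*5/6) = [1/27, 5/54)
  'b': [0/1 + 1/9*5/6, 0/1 + 1/9*1/1) = [5/54, 1/9)
  emit 'a', narrow to [0/1, 1/27)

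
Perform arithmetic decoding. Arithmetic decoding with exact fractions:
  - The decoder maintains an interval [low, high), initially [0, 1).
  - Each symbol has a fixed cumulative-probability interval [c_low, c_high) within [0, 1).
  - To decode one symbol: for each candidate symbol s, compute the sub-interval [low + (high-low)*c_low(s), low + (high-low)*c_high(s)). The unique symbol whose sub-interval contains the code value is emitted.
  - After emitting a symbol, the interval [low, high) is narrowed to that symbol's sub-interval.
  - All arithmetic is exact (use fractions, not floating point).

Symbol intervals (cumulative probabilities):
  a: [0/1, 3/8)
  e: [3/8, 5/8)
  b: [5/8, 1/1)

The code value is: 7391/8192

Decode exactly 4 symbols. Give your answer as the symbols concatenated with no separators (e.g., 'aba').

Step 1: interval [0/1, 1/1), width = 1/1 - 0/1 = 1/1
  'a': [0/1 + 1/1*0/1, 0/1 + 1/1*3/8) = [0/1, 3/8)
  'e': [0/1 + 1/1*3/8, 0/1 + 1/1*5/8) = [3/8, 5/8)
  'b': [0/1 + 1/1*5/8, 0/1 + 1/1*1/1) = [5/8, 1/1) <- contains code 7391/8192
  emit 'b', narrow to [5/8, 1/1)
Step 2: interval [5/8, 1/1), width = 1/1 - 5/8 = 3/8
  'a': [5/8 + 3/8*0/1, 5/8 + 3/8*3/8) = [5/8, 49/64)
  'e': [5/8 + 3/8*3/8, 5/8 + 3/8*5/8) = [49/64, 55/64)
  'b': [5/8 + 3/8*5/8, 5/8 + 3/8*1/1) = [55/64, 1/1) <- contains code 7391/8192
  emit 'b', narrow to [55/64, 1/1)
Step 3: interval [55/64, 1/1), width = 1/1 - 55/64 = 9/64
  'a': [55/64 + 9/64*0/1, 55/64 + 9/64*3/8) = [55/64, 467/512) <- contains code 7391/8192
  'e': [55/64 + 9/64*3/8, 55/64 + 9/64*5/8) = [467/512, 485/512)
  'b': [55/64 + 9/64*5/8, 55/64 + 9/64*1/1) = [485/512, 1/1)
  emit 'a', narrow to [55/64, 467/512)
Step 4: interval [55/64, 467/512), width = 467/512 - 55/64 = 27/512
  'a': [55/64 + 27/512*0/1, 55/64 + 27/512*3/8) = [55/64, 3601/4096)
  'e': [55/64 + 27/512*3/8, 55/64 + 27/512*5/8) = [3601/4096, 3655/4096)
  'b': [55/64 + 27/512*5/8, 55/64 + 27/512*1/1) = [3655/4096, 467/512) <- contains code 7391/8192
  emit 'b', narrow to [3655/4096, 467/512)

Answer: bbab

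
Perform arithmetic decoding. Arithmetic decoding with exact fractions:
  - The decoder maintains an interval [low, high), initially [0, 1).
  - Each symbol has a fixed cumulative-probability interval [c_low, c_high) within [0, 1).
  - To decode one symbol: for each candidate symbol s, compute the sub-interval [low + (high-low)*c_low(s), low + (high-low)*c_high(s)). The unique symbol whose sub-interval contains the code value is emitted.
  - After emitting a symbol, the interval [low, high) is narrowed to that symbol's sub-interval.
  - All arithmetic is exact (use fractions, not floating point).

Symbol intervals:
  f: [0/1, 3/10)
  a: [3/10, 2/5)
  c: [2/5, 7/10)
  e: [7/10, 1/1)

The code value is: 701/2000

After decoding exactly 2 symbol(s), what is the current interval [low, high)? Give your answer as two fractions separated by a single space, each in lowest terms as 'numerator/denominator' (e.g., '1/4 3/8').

Answer: 17/50 37/100

Derivation:
Step 1: interval [0/1, 1/1), width = 1/1 - 0/1 = 1/1
  'f': [0/1 + 1/1*0/1, 0/1 + 1/1*3/10) = [0/1, 3/10)
  'a': [0/1 + 1/1*3/10, 0/1 + 1/1*2/5) = [3/10, 2/5) <- contains code 701/2000
  'c': [0/1 + 1/1*2/5, 0/1 + 1/1*7/10) = [2/5, 7/10)
  'e': [0/1 + 1/1*7/10, 0/1 + 1/1*1/1) = [7/10, 1/1)
  emit 'a', narrow to [3/10, 2/5)
Step 2: interval [3/10, 2/5), width = 2/5 - 3/10 = 1/10
  'f': [3/10 + 1/10*0/1, 3/10 + 1/10*3/10) = [3/10, 33/100)
  'a': [3/10 + 1/10*3/10, 3/10 + 1/10*2/5) = [33/100, 17/50)
  'c': [3/10 + 1/10*2/5, 3/10 + 1/10*7/10) = [17/50, 37/100) <- contains code 701/2000
  'e': [3/10 + 1/10*7/10, 3/10 + 1/10*1/1) = [37/100, 2/5)
  emit 'c', narrow to [17/50, 37/100)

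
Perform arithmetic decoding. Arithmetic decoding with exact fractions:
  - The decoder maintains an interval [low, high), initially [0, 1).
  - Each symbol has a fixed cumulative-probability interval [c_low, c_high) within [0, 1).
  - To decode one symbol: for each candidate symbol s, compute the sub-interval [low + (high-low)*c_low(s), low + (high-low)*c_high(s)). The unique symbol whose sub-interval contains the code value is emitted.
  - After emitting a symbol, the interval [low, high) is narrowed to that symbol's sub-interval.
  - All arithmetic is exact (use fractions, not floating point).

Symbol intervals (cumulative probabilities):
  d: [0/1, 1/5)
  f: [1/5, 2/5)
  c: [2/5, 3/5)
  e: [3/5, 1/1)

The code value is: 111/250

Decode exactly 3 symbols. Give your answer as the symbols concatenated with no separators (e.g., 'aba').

Step 1: interval [0/1, 1/1), width = 1/1 - 0/1 = 1/1
  'd': [0/1 + 1/1*0/1, 0/1 + 1/1*1/5) = [0/1, 1/5)
  'f': [0/1 + 1/1*1/5, 0/1 + 1/1*2/5) = [1/5, 2/5)
  'c': [0/1 + 1/1*2/5, 0/1 + 1/1*3/5) = [2/5, 3/5) <- contains code 111/250
  'e': [0/1 + 1/1*3/5, 0/1 + 1/1*1/1) = [3/5, 1/1)
  emit 'c', narrow to [2/5, 3/5)
Step 2: interval [2/5, 3/5), width = 3/5 - 2/5 = 1/5
  'd': [2/5 + 1/5*0/1, 2/5 + 1/5*1/5) = [2/5, 11/25)
  'f': [2/5 + 1/5*1/5, 2/5 + 1/5*2/5) = [11/25, 12/25) <- contains code 111/250
  'c': [2/5 + 1/5*2/5, 2/5 + 1/5*3/5) = [12/25, 13/25)
  'e': [2/5 + 1/5*3/5, 2/5 + 1/5*1/1) = [13/25, 3/5)
  emit 'f', narrow to [11/25, 12/25)
Step 3: interval [11/25, 12/25), width = 12/25 - 11/25 = 1/25
  'd': [11/25 + 1/25*0/1, 11/25 + 1/25*1/5) = [11/25, 56/125) <- contains code 111/250
  'f': [11/25 + 1/25*1/5, 11/25 + 1/25*2/5) = [56/125, 57/125)
  'c': [11/25 + 1/25*2/5, 11/25 + 1/25*3/5) = [57/125, 58/125)
  'e': [11/25 + 1/25*3/5, 11/25 + 1/25*1/1) = [58/125, 12/25)
  emit 'd', narrow to [11/25, 56/125)

Answer: cfd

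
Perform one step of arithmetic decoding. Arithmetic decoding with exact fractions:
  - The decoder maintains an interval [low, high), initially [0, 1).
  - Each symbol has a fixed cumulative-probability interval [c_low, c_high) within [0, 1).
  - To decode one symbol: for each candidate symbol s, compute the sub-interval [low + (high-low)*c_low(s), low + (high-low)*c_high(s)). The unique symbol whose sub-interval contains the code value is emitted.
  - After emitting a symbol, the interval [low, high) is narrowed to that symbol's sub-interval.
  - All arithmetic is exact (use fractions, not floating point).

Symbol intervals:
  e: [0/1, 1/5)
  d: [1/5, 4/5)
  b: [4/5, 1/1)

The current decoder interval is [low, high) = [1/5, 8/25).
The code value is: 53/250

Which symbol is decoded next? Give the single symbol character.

Answer: e

Derivation:
Interval width = high − low = 8/25 − 1/5 = 3/25
Scaled code = (code − low) / width = (53/250 − 1/5) / 3/25 = 1/10
  e: [0/1, 1/5) ← scaled code falls here ✓
  d: [1/5, 4/5) 
  b: [4/5, 1/1) 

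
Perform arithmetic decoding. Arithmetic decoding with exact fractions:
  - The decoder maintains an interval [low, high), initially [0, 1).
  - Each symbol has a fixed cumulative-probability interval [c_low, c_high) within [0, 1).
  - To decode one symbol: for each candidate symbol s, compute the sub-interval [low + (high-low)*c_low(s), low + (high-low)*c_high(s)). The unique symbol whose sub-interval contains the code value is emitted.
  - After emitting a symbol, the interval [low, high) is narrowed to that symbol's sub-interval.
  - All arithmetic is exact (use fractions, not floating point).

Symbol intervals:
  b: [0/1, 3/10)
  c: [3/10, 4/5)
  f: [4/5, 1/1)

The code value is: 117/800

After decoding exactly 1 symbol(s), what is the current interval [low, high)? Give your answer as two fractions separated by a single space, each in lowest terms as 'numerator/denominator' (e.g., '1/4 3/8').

Step 1: interval [0/1, 1/1), width = 1/1 - 0/1 = 1/1
  'b': [0/1 + 1/1*0/1, 0/1 + 1/1*3/10) = [0/1, 3/10) <- contains code 117/800
  'c': [0/1 + 1/1*3/10, 0/1 + 1/1*4/5) = [3/10, 4/5)
  'f': [0/1 + 1/1*4/5, 0/1 + 1/1*1/1) = [4/5, 1/1)
  emit 'b', narrow to [0/1, 3/10)

Answer: 0/1 3/10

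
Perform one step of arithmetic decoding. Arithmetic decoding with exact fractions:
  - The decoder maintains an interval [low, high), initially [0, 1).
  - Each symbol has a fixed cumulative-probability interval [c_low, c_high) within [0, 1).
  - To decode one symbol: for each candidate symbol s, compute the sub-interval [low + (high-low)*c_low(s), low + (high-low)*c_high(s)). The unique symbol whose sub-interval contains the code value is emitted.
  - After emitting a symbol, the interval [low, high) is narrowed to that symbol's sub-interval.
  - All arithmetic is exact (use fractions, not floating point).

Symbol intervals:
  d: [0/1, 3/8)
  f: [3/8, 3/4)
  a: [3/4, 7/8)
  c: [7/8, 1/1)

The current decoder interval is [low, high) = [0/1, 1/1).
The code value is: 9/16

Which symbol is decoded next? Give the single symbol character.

Interval width = high − low = 1/1 − 0/1 = 1/1
Scaled code = (code − low) / width = (9/16 − 0/1) / 1/1 = 9/16
  d: [0/1, 3/8) 
  f: [3/8, 3/4) ← scaled code falls here ✓
  a: [3/4, 7/8) 
  c: [7/8, 1/1) 

Answer: f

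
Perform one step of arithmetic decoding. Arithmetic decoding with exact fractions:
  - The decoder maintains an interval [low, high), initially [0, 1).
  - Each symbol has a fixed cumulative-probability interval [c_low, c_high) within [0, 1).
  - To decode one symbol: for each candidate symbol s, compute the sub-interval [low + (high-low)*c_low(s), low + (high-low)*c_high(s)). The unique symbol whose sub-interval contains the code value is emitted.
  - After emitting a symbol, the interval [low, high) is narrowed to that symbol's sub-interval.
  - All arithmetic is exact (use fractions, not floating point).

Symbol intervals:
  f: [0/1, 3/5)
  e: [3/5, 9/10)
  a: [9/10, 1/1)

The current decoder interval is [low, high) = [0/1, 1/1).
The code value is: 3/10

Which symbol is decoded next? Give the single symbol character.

Interval width = high − low = 1/1 − 0/1 = 1/1
Scaled code = (code − low) / width = (3/10 − 0/1) / 1/1 = 3/10
  f: [0/1, 3/5) ← scaled code falls here ✓
  e: [3/5, 9/10) 
  a: [9/10, 1/1) 

Answer: f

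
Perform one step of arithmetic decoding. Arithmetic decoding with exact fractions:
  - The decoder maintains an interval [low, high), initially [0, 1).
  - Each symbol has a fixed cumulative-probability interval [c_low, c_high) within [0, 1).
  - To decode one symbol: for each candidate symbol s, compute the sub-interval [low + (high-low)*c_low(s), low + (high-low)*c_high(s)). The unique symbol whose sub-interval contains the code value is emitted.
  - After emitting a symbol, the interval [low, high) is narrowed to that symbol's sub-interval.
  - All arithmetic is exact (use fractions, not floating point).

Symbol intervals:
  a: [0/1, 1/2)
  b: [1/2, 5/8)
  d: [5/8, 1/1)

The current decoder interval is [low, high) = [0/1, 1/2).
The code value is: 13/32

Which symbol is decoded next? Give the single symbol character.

Interval width = high − low = 1/2 − 0/1 = 1/2
Scaled code = (code − low) / width = (13/32 − 0/1) / 1/2 = 13/16
  a: [0/1, 1/2) 
  b: [1/2, 5/8) 
  d: [5/8, 1/1) ← scaled code falls here ✓

Answer: d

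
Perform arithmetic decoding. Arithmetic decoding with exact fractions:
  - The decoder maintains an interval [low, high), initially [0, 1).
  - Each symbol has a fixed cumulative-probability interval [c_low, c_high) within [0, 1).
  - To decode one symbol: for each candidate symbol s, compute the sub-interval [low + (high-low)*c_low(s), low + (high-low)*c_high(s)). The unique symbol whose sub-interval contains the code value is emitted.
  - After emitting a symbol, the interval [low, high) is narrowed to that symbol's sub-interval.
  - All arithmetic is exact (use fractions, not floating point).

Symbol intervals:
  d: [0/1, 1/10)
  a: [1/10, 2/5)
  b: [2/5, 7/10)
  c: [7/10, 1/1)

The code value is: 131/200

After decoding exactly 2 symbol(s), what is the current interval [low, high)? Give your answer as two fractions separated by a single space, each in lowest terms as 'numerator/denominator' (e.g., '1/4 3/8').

Step 1: interval [0/1, 1/1), width = 1/1 - 0/1 = 1/1
  'd': [0/1 + 1/1*0/1, 0/1 + 1/1*1/10) = [0/1, 1/10)
  'a': [0/1 + 1/1*1/10, 0/1 + 1/1*2/5) = [1/10, 2/5)
  'b': [0/1 + 1/1*2/5, 0/1 + 1/1*7/10) = [2/5, 7/10) <- contains code 131/200
  'c': [0/1 + 1/1*7/10, 0/1 + 1/1*1/1) = [7/10, 1/1)
  emit 'b', narrow to [2/5, 7/10)
Step 2: interval [2/5, 7/10), width = 7/10 - 2/5 = 3/10
  'd': [2/5 + 3/10*0/1, 2/5 + 3/10*1/10) = [2/5, 43/100)
  'a': [2/5 + 3/10*1/10, 2/5 + 3/10*2/5) = [43/100, 13/25)
  'b': [2/5 + 3/10*2/5, 2/5 + 3/10*7/10) = [13/25, 61/100)
  'c': [2/5 + 3/10*7/10, 2/5 + 3/10*1/1) = [61/100, 7/10) <- contains code 131/200
  emit 'c', narrow to [61/100, 7/10)

Answer: 61/100 7/10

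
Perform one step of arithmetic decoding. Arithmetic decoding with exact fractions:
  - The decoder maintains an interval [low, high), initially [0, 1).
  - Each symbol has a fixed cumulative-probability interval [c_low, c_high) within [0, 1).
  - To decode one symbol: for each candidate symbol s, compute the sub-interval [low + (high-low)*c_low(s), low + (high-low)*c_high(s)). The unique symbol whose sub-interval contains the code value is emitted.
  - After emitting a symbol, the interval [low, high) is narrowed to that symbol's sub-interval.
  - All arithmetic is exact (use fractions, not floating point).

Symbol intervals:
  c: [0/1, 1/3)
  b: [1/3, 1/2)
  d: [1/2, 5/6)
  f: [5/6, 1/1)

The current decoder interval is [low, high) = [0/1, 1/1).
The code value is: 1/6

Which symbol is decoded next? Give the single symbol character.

Answer: c

Derivation:
Interval width = high − low = 1/1 − 0/1 = 1/1
Scaled code = (code − low) / width = (1/6 − 0/1) / 1/1 = 1/6
  c: [0/1, 1/3) ← scaled code falls here ✓
  b: [1/3, 1/2) 
  d: [1/2, 5/6) 
  f: [5/6, 1/1) 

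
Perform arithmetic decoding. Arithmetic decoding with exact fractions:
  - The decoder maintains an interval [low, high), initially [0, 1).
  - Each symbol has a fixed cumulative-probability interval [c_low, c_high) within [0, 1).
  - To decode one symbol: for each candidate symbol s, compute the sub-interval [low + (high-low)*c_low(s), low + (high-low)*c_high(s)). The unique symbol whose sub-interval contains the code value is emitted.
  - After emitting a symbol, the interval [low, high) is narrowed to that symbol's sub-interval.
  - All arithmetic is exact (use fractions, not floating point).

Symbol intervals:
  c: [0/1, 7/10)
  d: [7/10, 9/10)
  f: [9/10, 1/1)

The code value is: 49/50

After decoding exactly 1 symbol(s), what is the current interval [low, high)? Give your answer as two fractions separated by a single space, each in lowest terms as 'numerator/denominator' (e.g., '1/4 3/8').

Step 1: interval [0/1, 1/1), width = 1/1 - 0/1 = 1/1
  'c': [0/1 + 1/1*0/1, 0/1 + 1/1*7/10) = [0/1, 7/10)
  'd': [0/1 + 1/1*7/10, 0/1 + 1/1*9/10) = [7/10, 9/10)
  'f': [0/1 + 1/1*9/10, 0/1 + 1/1*1/1) = [9/10, 1/1) <- contains code 49/50
  emit 'f', narrow to [9/10, 1/1)

Answer: 9/10 1/1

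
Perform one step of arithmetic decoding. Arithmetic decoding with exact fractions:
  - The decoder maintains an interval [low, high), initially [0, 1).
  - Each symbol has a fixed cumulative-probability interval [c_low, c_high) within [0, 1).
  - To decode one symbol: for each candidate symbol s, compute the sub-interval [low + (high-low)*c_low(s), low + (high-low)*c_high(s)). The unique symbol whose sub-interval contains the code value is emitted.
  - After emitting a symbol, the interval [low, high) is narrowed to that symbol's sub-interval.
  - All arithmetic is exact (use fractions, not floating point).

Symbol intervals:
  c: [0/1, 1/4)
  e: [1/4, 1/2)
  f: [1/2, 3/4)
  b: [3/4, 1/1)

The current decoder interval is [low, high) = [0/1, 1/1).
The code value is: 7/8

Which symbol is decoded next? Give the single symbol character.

Answer: b

Derivation:
Interval width = high − low = 1/1 − 0/1 = 1/1
Scaled code = (code − low) / width = (7/8 − 0/1) / 1/1 = 7/8
  c: [0/1, 1/4) 
  e: [1/4, 1/2) 
  f: [1/2, 3/4) 
  b: [3/4, 1/1) ← scaled code falls here ✓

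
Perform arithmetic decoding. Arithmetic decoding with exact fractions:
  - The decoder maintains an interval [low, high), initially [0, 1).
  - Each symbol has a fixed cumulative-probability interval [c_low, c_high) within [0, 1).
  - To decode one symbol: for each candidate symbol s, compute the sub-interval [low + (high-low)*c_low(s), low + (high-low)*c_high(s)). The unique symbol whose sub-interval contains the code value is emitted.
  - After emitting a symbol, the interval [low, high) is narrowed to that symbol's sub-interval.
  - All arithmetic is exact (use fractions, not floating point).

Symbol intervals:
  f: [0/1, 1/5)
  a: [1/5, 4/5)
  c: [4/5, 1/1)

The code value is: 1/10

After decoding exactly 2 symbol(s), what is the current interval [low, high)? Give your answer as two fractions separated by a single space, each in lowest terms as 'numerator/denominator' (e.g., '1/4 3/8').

Answer: 1/25 4/25

Derivation:
Step 1: interval [0/1, 1/1), width = 1/1 - 0/1 = 1/1
  'f': [0/1 + 1/1*0/1, 0/1 + 1/1*1/5) = [0/1, 1/5) <- contains code 1/10
  'a': [0/1 + 1/1*1/5, 0/1 + 1/1*4/5) = [1/5, 4/5)
  'c': [0/1 + 1/1*4/5, 0/1 + 1/1*1/1) = [4/5, 1/1)
  emit 'f', narrow to [0/1, 1/5)
Step 2: interval [0/1, 1/5), width = 1/5 - 0/1 = 1/5
  'f': [0/1 + 1/5*0/1, 0/1 + 1/5*1/5) = [0/1, 1/25)
  'a': [0/1 + 1/5*1/5, 0/1 + 1/5*4/5) = [1/25, 4/25) <- contains code 1/10
  'c': [0/1 + 1/5*4/5, 0/1 + 1/5*1/1) = [4/25, 1/5)
  emit 'a', narrow to [1/25, 4/25)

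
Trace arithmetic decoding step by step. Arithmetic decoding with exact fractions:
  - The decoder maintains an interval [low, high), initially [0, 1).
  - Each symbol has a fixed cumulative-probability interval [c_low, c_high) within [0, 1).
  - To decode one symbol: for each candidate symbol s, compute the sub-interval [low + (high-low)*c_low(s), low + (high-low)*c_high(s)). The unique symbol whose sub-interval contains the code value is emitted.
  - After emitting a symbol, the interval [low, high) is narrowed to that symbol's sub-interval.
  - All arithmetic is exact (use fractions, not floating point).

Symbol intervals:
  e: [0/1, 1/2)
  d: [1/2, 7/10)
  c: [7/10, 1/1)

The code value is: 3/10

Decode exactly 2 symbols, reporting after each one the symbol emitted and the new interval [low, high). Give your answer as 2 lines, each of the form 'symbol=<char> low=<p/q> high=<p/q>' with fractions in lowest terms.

Step 1: interval [0/1, 1/1), width = 1/1 - 0/1 = 1/1
  'e': [0/1 + 1/1*0/1, 0/1 + 1/1*1/2) = [0/1, 1/2) <- contains code 3/10
  'd': [0/1 + 1/1*1/2, 0/1 + 1/1*7/10) = [1/2, 7/10)
  'c': [0/1 + 1/1*7/10, 0/1 + 1/1*1/1) = [7/10, 1/1)
  emit 'e', narrow to [0/1, 1/2)
Step 2: interval [0/1, 1/2), width = 1/2 - 0/1 = 1/2
  'e': [0/1 + 1/2*0/1, 0/1 + 1/2*1/2) = [0/1, 1/4)
  'd': [0/1 + 1/2*1/2, 0/1 + 1/2*7/10) = [1/4, 7/20) <- contains code 3/10
  'c': [0/1 + 1/2*7/10, 0/1 + 1/2*1/1) = [7/20, 1/2)
  emit 'd', narrow to [1/4, 7/20)

Answer: symbol=e low=0/1 high=1/2
symbol=d low=1/4 high=7/20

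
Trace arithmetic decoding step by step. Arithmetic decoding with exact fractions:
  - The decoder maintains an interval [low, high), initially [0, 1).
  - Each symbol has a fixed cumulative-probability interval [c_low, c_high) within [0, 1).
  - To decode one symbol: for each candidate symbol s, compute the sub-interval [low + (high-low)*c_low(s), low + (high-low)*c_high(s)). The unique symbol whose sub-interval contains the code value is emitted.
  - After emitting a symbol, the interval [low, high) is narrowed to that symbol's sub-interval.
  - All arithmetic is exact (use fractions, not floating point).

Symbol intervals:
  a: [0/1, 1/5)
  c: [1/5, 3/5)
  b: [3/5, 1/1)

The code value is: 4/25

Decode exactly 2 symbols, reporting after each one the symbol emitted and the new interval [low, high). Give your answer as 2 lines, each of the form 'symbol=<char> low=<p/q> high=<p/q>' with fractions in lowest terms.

Step 1: interval [0/1, 1/1), width = 1/1 - 0/1 = 1/1
  'a': [0/1 + 1/1*0/1, 0/1 + 1/1*1/5) = [0/1, 1/5) <- contains code 4/25
  'c': [0/1 + 1/1*1/5, 0/1 + 1/1*3/5) = [1/5, 3/5)
  'b': [0/1 + 1/1*3/5, 0/1 + 1/1*1/1) = [3/5, 1/1)
  emit 'a', narrow to [0/1, 1/5)
Step 2: interval [0/1, 1/5), width = 1/5 - 0/1 = 1/5
  'a': [0/1 + 1/5*0/1, 0/1 + 1/5*1/5) = [0/1, 1/25)
  'c': [0/1 + 1/5*1/5, 0/1 + 1/5*3/5) = [1/25, 3/25)
  'b': [0/1 + 1/5*3/5, 0/1 + 1/5*1/1) = [3/25, 1/5) <- contains code 4/25
  emit 'b', narrow to [3/25, 1/5)

Answer: symbol=a low=0/1 high=1/5
symbol=b low=3/25 high=1/5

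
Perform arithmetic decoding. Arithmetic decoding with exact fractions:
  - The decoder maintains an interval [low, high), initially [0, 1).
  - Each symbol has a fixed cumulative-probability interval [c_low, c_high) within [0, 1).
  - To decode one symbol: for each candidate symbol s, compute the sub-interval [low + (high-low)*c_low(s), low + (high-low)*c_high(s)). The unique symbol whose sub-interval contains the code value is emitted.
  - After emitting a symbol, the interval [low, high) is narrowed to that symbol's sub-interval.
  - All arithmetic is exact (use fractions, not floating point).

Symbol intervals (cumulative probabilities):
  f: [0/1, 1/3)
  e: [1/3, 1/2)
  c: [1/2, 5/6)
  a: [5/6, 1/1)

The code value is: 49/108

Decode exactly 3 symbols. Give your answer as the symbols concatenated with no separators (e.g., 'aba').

Answer: ecc

Derivation:
Step 1: interval [0/1, 1/1), width = 1/1 - 0/1 = 1/1
  'f': [0/1 + 1/1*0/1, 0/1 + 1/1*1/3) = [0/1, 1/3)
  'e': [0/1 + 1/1*1/3, 0/1 + 1/1*1/2) = [1/3, 1/2) <- contains code 49/108
  'c': [0/1 + 1/1*1/2, 0/1 + 1/1*5/6) = [1/2, 5/6)
  'a': [0/1 + 1/1*5/6, 0/1 + 1/1*1/1) = [5/6, 1/1)
  emit 'e', narrow to [1/3, 1/2)
Step 2: interval [1/3, 1/2), width = 1/2 - 1/3 = 1/6
  'f': [1/3 + 1/6*0/1, 1/3 + 1/6*1/3) = [1/3, 7/18)
  'e': [1/3 + 1/6*1/3, 1/3 + 1/6*1/2) = [7/18, 5/12)
  'c': [1/3 + 1/6*1/2, 1/3 + 1/6*5/6) = [5/12, 17/36) <- contains code 49/108
  'a': [1/3 + 1/6*5/6, 1/3 + 1/6*1/1) = [17/36, 1/2)
  emit 'c', narrow to [5/12, 17/36)
Step 3: interval [5/12, 17/36), width = 17/36 - 5/12 = 1/18
  'f': [5/12 + 1/18*0/1, 5/12 + 1/18*1/3) = [5/12, 47/108)
  'e': [5/12 + 1/18*1/3, 5/12 + 1/18*1/2) = [47/108, 4/9)
  'c': [5/12 + 1/18*1/2, 5/12 + 1/18*5/6) = [4/9, 25/54) <- contains code 49/108
  'a': [5/12 + 1/18*5/6, 5/12 + 1/18*1/1) = [25/54, 17/36)
  emit 'c', narrow to [4/9, 25/54)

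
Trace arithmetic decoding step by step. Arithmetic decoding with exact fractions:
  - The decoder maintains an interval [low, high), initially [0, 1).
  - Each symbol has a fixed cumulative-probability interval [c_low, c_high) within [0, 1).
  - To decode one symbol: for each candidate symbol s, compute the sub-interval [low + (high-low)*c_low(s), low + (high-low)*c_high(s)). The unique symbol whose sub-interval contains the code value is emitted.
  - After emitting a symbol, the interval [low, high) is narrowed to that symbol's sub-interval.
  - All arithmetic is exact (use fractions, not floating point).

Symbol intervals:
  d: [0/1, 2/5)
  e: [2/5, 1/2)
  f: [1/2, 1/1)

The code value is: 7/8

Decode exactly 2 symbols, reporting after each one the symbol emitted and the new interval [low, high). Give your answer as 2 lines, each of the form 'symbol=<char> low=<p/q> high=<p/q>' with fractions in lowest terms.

Step 1: interval [0/1, 1/1), width = 1/1 - 0/1 = 1/1
  'd': [0/1 + 1/1*0/1, 0/1 + 1/1*2/5) = [0/1, 2/5)
  'e': [0/1 + 1/1*2/5, 0/1 + 1/1*1/2) = [2/5, 1/2)
  'f': [0/1 + 1/1*1/2, 0/1 + 1/1*1/1) = [1/2, 1/1) <- contains code 7/8
  emit 'f', narrow to [1/2, 1/1)
Step 2: interval [1/2, 1/1), width = 1/1 - 1/2 = 1/2
  'd': [1/2 + 1/2*0/1, 1/2 + 1/2*2/5) = [1/2, 7/10)
  'e': [1/2 + 1/2*2/5, 1/2 + 1/2*1/2) = [7/10, 3/4)
  'f': [1/2 + 1/2*1/2, 1/2 + 1/2*1/1) = [3/4, 1/1) <- contains code 7/8
  emit 'f', narrow to [3/4, 1/1)

Answer: symbol=f low=1/2 high=1/1
symbol=f low=3/4 high=1/1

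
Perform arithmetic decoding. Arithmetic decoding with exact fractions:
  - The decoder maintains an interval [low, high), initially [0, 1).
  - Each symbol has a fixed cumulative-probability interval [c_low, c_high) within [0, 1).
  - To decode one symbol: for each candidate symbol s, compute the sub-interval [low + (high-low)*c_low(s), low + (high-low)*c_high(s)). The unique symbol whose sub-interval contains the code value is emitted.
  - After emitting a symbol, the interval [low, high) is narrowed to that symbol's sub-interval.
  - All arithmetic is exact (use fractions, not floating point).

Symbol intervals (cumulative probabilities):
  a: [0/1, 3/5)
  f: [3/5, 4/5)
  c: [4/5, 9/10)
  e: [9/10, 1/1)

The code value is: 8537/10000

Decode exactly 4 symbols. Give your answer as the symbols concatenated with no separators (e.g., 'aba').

Answer: cace

Derivation:
Step 1: interval [0/1, 1/1), width = 1/1 - 0/1 = 1/1
  'a': [0/1 + 1/1*0/1, 0/1 + 1/1*3/5) = [0/1, 3/5)
  'f': [0/1 + 1/1*3/5, 0/1 + 1/1*4/5) = [3/5, 4/5)
  'c': [0/1 + 1/1*4/5, 0/1 + 1/1*9/10) = [4/5, 9/10) <- contains code 8537/10000
  'e': [0/1 + 1/1*9/10, 0/1 + 1/1*1/1) = [9/10, 1/1)
  emit 'c', narrow to [4/5, 9/10)
Step 2: interval [4/5, 9/10), width = 9/10 - 4/5 = 1/10
  'a': [4/5 + 1/10*0/1, 4/5 + 1/10*3/5) = [4/5, 43/50) <- contains code 8537/10000
  'f': [4/5 + 1/10*3/5, 4/5 + 1/10*4/5) = [43/50, 22/25)
  'c': [4/5 + 1/10*4/5, 4/5 + 1/10*9/10) = [22/25, 89/100)
  'e': [4/5 + 1/10*9/10, 4/5 + 1/10*1/1) = [89/100, 9/10)
  emit 'a', narrow to [4/5, 43/50)
Step 3: interval [4/5, 43/50), width = 43/50 - 4/5 = 3/50
  'a': [4/5 + 3/50*0/1, 4/5 + 3/50*3/5) = [4/5, 209/250)
  'f': [4/5 + 3/50*3/5, 4/5 + 3/50*4/5) = [209/250, 106/125)
  'c': [4/5 + 3/50*4/5, 4/5 + 3/50*9/10) = [106/125, 427/500) <- contains code 8537/10000
  'e': [4/5 + 3/50*9/10, 4/5 + 3/50*1/1) = [427/500, 43/50)
  emit 'c', narrow to [106/125, 427/500)
Step 4: interval [106/125, 427/500), width = 427/500 - 106/125 = 3/500
  'a': [106/125 + 3/500*0/1, 106/125 + 3/500*3/5) = [106/125, 2129/2500)
  'f': [106/125 + 3/500*3/5, 106/125 + 3/500*4/5) = [2129/2500, 533/625)
  'c': [106/125 + 3/500*4/5, 106/125 + 3/500*9/10) = [533/625, 4267/5000)
  'e': [106/125 + 3/500*9/10, 106/125 + 3/500*1/1) = [4267/5000, 427/500) <- contains code 8537/10000
  emit 'e', narrow to [4267/5000, 427/500)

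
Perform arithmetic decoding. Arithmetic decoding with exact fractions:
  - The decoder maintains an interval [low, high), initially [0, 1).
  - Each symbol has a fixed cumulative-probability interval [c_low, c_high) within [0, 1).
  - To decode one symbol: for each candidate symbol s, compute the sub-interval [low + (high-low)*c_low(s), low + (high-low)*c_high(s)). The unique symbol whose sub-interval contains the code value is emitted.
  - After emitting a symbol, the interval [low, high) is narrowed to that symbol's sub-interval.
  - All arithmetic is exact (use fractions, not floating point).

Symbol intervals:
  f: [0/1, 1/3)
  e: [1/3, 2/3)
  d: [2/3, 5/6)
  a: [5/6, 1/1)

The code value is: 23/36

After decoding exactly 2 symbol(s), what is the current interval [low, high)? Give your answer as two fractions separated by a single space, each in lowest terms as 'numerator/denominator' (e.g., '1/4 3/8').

Step 1: interval [0/1, 1/1), width = 1/1 - 0/1 = 1/1
  'f': [0/1 + 1/1*0/1, 0/1 + 1/1*1/3) = [0/1, 1/3)
  'e': [0/1 + 1/1*1/3, 0/1 + 1/1*2/3) = [1/3, 2/3) <- contains code 23/36
  'd': [0/1 + 1/1*2/3, 0/1 + 1/1*5/6) = [2/3, 5/6)
  'a': [0/1 + 1/1*5/6, 0/1 + 1/1*1/1) = [5/6, 1/1)
  emit 'e', narrow to [1/3, 2/3)
Step 2: interval [1/3, 2/3), width = 2/3 - 1/3 = 1/3
  'f': [1/3 + 1/3*0/1, 1/3 + 1/3*1/3) = [1/3, 4/9)
  'e': [1/3 + 1/3*1/3, 1/3 + 1/3*2/3) = [4/9, 5/9)
  'd': [1/3 + 1/3*2/3, 1/3 + 1/3*5/6) = [5/9, 11/18)
  'a': [1/3 + 1/3*5/6, 1/3 + 1/3*1/1) = [11/18, 2/3) <- contains code 23/36
  emit 'a', narrow to [11/18, 2/3)

Answer: 11/18 2/3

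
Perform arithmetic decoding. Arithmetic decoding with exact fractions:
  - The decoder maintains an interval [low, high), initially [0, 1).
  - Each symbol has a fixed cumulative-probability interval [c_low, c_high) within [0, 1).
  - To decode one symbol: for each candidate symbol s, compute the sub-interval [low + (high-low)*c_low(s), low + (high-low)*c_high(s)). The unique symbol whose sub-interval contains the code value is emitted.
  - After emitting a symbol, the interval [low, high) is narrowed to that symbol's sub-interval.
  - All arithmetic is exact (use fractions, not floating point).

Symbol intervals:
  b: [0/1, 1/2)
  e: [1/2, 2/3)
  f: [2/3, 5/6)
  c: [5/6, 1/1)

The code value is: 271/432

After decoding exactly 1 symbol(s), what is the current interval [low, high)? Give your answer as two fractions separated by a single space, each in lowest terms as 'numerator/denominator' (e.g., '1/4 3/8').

Step 1: interval [0/1, 1/1), width = 1/1 - 0/1 = 1/1
  'b': [0/1 + 1/1*0/1, 0/1 + 1/1*1/2) = [0/1, 1/2)
  'e': [0/1 + 1/1*1/2, 0/1 + 1/1*2/3) = [1/2, 2/3) <- contains code 271/432
  'f': [0/1 + 1/1*2/3, 0/1 + 1/1*5/6) = [2/3, 5/6)
  'c': [0/1 + 1/1*5/6, 0/1 + 1/1*1/1) = [5/6, 1/1)
  emit 'e', narrow to [1/2, 2/3)

Answer: 1/2 2/3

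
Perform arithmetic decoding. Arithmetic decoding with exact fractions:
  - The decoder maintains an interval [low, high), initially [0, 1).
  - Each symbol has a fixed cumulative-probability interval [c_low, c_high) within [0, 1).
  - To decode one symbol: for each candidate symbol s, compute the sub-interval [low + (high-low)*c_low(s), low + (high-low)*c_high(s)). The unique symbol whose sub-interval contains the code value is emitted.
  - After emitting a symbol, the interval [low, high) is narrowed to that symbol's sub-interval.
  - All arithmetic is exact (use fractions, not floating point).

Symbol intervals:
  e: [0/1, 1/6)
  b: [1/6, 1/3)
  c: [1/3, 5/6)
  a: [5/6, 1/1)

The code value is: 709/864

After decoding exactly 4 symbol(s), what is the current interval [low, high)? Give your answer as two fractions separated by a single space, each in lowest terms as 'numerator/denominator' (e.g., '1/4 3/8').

Step 1: interval [0/1, 1/1), width = 1/1 - 0/1 = 1/1
  'e': [0/1 + 1/1*0/1, 0/1 + 1/1*1/6) = [0/1, 1/6)
  'b': [0/1 + 1/1*1/6, 0/1 + 1/1*1/3) = [1/6, 1/3)
  'c': [0/1 + 1/1*1/3, 0/1 + 1/1*5/6) = [1/3, 5/6) <- contains code 709/864
  'a': [0/1 + 1/1*5/6, 0/1 + 1/1*1/1) = [5/6, 1/1)
  emit 'c', narrow to [1/3, 5/6)
Step 2: interval [1/3, 5/6), width = 5/6 - 1/3 = 1/2
  'e': [1/3 + 1/2*0/1, 1/3 + 1/2*1/6) = [1/3, 5/12)
  'b': [1/3 + 1/2*1/6, 1/3 + 1/2*1/3) = [5/12, 1/2)
  'c': [1/3 + 1/2*1/3, 1/3 + 1/2*5/6) = [1/2, 3/4)
  'a': [1/3 + 1/2*5/6, 1/3 + 1/2*1/1) = [3/4, 5/6) <- contains code 709/864
  emit 'a', narrow to [3/4, 5/6)
Step 3: interval [3/4, 5/6), width = 5/6 - 3/4 = 1/12
  'e': [3/4 + 1/12*0/1, 3/4 + 1/12*1/6) = [3/4, 55/72)
  'b': [3/4 + 1/12*1/6, 3/4 + 1/12*1/3) = [55/72, 7/9)
  'c': [3/4 + 1/12*1/3, 3/4 + 1/12*5/6) = [7/9, 59/72)
  'a': [3/4 + 1/12*5/6, 3/4 + 1/12*1/1) = [59/72, 5/6) <- contains code 709/864
  emit 'a', narrow to [59/72, 5/6)
Step 4: interval [59/72, 5/6), width = 5/6 - 59/72 = 1/72
  'e': [59/72 + 1/72*0/1, 59/72 + 1/72*1/6) = [59/72, 355/432) <- contains code 709/864
  'b': [59/72 + 1/72*1/6, 59/72 + 1/72*1/3) = [355/432, 89/108)
  'c': [59/72 + 1/72*1/3, 59/72 + 1/72*5/6) = [89/108, 359/432)
  'a': [59/72 + 1/72*5/6, 59/72 + 1/72*1/1) = [359/432, 5/6)
  emit 'e', narrow to [59/72, 355/432)

Answer: 59/72 355/432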